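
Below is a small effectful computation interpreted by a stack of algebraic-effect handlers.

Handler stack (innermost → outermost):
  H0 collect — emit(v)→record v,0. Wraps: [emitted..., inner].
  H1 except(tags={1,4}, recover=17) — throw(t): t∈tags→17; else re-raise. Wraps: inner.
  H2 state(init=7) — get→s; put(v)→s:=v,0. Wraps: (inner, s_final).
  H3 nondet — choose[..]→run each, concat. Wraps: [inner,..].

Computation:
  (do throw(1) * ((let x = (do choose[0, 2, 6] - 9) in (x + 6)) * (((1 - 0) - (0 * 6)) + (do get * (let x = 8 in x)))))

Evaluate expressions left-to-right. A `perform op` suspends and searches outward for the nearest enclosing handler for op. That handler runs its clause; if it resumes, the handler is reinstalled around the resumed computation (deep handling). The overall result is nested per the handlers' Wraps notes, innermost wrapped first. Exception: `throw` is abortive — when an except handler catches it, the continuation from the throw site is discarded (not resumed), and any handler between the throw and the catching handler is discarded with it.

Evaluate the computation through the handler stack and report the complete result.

Working:
throw(1) @ H1 caught ⇒ 17
H2 returns (17, 7)
H3 returns [(17, 7)]
= [(17, 7)]

Answer: [(17, 7)]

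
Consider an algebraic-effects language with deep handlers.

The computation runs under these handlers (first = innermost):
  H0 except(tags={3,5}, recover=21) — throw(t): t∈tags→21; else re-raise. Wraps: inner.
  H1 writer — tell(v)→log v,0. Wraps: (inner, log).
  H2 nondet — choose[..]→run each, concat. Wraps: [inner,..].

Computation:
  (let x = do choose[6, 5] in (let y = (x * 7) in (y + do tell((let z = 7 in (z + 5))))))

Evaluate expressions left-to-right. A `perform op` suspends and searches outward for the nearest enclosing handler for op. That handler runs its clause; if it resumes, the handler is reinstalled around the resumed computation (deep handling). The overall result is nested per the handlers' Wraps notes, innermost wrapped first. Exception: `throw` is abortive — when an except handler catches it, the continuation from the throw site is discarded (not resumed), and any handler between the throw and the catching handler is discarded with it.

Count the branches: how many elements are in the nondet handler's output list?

Working:
choose[6, 5] @ H2
  branch[0] choose=6:
    tell(12) @ H1 ⇒ log+=12
    H0 returns 42
    H1 returns (42, (12))
    H2 returns [(42, (12))]
  branch[1] choose=5:
    tell(12) @ H1 ⇒ log+=12
    H0 returns 35
    H1 returns (35, (12))
    H2 returns [(35, (12))]
= [(42, (12)), (35, (12))]

Answer: 2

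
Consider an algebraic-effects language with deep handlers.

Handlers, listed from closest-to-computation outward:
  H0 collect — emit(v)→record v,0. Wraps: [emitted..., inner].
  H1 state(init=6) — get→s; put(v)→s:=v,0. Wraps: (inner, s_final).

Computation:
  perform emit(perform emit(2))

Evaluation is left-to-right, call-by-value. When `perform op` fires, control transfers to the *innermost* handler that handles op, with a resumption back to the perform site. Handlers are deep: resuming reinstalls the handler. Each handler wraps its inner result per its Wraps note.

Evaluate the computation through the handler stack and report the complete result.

Answer: ([2, 0, 0], 6)

Working:
emit(2) @ H0 ⇒ out+=2
emit(0) @ H0 ⇒ out+=0
H0 returns [2, 0, 0]
H1 returns ([2, 0, 0], 6)
= ([2, 0, 0], 6)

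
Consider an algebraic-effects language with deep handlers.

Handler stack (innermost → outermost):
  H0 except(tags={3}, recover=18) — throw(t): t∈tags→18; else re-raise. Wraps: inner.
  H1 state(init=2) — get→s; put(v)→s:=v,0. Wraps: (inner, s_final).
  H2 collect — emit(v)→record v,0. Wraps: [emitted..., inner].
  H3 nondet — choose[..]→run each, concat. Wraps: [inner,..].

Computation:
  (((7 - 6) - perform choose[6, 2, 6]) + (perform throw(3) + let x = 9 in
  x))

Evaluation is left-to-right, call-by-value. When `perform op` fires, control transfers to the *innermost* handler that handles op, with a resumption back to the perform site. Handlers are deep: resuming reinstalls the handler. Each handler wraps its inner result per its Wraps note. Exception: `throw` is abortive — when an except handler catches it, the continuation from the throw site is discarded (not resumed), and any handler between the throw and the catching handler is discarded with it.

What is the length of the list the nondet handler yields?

Answer: 3

Working:
choose[6, 2, 6] @ H3
  branch[0] choose=6:
    throw(3) @ H0 caught ⇒ 18
    H1 returns (18, 2)
    H2 returns [(18, 2)]
    H3 returns [[(18, 2)]]
  branch[1] choose=2:
    throw(3) @ H0 caught ⇒ 18
    H1 returns (18, 2)
    H2 returns [(18, 2)]
    H3 returns [[(18, 2)]]
  branch[2] choose=6:
    throw(3) @ H0 caught ⇒ 18
    H1 returns (18, 2)
    H2 returns [(18, 2)]
    H3 returns [[(18, 2)]]
= [[(18, 2)], [(18, 2)], [(18, 2)]]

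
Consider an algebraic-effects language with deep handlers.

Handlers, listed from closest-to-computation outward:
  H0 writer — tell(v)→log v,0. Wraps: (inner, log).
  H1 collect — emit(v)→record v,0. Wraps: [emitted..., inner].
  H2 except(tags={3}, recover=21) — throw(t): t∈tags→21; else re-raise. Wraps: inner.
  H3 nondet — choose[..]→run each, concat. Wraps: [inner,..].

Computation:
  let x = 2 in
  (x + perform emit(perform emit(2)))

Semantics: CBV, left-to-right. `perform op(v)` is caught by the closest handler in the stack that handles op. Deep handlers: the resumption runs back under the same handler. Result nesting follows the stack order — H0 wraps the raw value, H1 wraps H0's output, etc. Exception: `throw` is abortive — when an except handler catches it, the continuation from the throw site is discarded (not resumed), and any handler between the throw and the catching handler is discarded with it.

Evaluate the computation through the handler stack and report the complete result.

Answer: [[2, 0, (2, ())]]

Step-by-step:
emit(2) @ H1 ⇒ out+=2
emit(0) @ H1 ⇒ out+=0
H0 returns (2, ())
H1 returns [2, 0, (2, ())]
H2 returns [2, 0, (2, ())]
H3 returns [[2, 0, (2, ())]]
= [[2, 0, (2, ())]]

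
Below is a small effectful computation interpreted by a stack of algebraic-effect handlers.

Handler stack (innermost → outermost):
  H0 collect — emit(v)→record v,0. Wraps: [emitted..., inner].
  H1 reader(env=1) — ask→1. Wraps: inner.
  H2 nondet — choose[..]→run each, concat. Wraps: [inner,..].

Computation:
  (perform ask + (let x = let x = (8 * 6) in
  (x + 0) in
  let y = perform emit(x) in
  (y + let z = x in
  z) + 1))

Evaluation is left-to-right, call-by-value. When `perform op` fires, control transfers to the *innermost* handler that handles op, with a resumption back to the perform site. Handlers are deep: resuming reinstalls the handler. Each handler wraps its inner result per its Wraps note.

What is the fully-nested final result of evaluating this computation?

Evaluation trace:
ask @ H1 ⇒ 1
emit(48) @ H0 ⇒ out+=48
H0 returns [48, 50]
H1 returns [48, 50]
H2 returns [[48, 50]]
= [[48, 50]]

Answer: [[48, 50]]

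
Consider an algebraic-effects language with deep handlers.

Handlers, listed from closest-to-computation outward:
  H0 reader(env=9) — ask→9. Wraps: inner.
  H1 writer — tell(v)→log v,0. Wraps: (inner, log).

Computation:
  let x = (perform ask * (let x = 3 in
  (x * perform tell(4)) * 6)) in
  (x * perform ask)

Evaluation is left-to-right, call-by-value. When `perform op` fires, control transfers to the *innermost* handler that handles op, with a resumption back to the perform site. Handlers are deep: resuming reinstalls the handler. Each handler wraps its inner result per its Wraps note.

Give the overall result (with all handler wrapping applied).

Working:
ask @ H0 ⇒ 9
tell(4) @ H1 ⇒ log+=4
ask @ H0 ⇒ 9
H0 returns 0
H1 returns (0, (4))
= (0, (4))

Answer: (0, (4))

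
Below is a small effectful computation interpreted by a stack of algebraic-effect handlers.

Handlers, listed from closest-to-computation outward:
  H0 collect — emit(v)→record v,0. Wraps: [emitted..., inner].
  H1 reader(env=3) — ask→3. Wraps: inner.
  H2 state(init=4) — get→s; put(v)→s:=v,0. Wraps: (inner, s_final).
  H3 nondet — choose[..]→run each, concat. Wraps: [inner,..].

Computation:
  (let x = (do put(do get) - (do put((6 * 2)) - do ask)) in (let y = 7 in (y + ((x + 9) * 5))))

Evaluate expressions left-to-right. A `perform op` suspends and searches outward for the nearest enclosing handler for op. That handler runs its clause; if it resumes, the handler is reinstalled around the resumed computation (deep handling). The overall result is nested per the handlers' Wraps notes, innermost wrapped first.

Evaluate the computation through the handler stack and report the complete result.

Answer: [([67], 12)]

Step-by-step:
get @ H2 ⇒ 4
put(4) @ H2 ⇒ s:=4
put(12) @ H2 ⇒ s:=12
ask @ H1 ⇒ 3
H0 returns [67]
H1 returns [67]
H2 returns ([67], 12)
H3 returns [([67], 12)]
= [([67], 12)]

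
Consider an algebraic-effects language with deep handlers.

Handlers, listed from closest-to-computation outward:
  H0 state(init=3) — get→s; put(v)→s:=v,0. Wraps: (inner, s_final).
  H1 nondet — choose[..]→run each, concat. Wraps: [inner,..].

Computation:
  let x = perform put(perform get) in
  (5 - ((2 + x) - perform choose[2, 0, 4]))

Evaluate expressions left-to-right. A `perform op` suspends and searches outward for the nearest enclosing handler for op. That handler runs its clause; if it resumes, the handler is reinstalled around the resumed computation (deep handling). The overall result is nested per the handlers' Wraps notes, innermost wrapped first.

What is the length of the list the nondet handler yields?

Answer: 3

Working:
get @ H0 ⇒ 3
put(3) @ H0 ⇒ s:=3
choose[2, 0, 4] @ H1
  branch[0] choose=2:
    H0 returns (5, 3)
    H1 returns [(5, 3)]
  branch[1] choose=0:
    H0 returns (3, 3)
    H1 returns [(3, 3)]
  branch[2] choose=4:
    H0 returns (7, 3)
    H1 returns [(7, 3)]
= [(5, 3), (3, 3), (7, 3)]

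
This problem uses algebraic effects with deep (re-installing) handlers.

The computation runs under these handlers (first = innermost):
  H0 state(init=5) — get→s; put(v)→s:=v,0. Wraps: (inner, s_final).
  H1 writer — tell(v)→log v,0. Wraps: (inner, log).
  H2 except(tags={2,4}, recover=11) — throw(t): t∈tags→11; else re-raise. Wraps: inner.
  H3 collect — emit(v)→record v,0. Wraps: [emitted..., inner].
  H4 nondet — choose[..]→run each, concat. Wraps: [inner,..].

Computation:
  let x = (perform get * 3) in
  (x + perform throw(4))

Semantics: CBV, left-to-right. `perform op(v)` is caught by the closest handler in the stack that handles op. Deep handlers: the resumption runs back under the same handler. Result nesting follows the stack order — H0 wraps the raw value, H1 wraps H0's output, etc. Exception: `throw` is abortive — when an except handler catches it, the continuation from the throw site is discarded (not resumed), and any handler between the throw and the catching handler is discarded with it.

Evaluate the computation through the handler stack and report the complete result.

Answer: [[11]]

Evaluation trace:
get @ H0 ⇒ 5
throw(4) @ H2 caught ⇒ 11
H3 returns [11]
H4 returns [[11]]
= [[11]]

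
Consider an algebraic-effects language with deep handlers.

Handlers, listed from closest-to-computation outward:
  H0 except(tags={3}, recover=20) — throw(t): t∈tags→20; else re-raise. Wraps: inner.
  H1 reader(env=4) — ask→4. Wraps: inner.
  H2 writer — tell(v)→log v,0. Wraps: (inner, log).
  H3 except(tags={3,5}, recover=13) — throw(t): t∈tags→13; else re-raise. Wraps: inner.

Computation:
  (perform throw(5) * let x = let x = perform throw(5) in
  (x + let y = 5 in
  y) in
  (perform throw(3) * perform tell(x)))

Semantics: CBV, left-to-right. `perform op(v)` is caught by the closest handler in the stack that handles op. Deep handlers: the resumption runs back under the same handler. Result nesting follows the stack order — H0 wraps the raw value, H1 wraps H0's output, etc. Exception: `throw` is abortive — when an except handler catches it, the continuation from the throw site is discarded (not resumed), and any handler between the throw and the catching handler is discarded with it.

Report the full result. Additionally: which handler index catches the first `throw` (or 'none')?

Answer: 13 ; first throw caught by: H3

Step-by-step:
throw(5) @ H0 re-raised
throw(5) @ H3 caught ⇒ 13
= 13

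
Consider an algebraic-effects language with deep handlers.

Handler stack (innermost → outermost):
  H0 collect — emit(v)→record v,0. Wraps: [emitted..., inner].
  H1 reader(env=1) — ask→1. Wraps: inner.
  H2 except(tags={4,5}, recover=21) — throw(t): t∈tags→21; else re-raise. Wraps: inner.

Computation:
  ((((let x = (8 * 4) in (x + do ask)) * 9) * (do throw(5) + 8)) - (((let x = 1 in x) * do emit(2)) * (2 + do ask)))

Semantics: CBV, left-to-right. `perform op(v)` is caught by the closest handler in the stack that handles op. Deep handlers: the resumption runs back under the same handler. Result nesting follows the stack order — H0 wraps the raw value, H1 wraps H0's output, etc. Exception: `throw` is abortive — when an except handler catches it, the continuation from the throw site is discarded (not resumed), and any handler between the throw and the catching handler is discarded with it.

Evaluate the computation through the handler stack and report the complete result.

Working:
ask @ H1 ⇒ 1
throw(5) @ H2 caught ⇒ 21
= 21

Answer: 21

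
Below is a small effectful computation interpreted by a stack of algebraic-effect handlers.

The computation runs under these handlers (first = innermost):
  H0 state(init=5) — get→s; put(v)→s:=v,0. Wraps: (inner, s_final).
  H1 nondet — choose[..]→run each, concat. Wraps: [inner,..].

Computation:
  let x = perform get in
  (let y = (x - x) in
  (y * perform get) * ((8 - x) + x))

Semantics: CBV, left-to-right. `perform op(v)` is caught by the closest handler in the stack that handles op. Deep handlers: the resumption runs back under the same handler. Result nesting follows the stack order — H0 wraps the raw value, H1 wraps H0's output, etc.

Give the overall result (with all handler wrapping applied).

Answer: [(0, 5)]

Evaluation trace:
get @ H0 ⇒ 5
get @ H0 ⇒ 5
H0 returns (0, 5)
H1 returns [(0, 5)]
= [(0, 5)]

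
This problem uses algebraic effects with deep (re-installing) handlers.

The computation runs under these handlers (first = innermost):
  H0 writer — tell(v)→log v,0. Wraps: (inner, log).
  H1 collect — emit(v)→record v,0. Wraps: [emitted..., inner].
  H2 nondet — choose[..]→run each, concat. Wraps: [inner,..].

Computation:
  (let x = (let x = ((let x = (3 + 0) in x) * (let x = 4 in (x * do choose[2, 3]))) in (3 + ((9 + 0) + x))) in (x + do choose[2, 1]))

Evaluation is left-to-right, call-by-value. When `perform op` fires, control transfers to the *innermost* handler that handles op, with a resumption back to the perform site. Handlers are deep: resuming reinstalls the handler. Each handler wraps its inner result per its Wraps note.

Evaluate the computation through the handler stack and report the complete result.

Answer: [[(38, ())], [(37, ())], [(50, ())], [(49, ())]]

Step-by-step:
choose[2, 3] @ H2
  branch[0] choose=2:
    choose[2, 1] @ H2
      branch[0] choose=2:
        H0 returns (38, ())
        H1 returns [(38, ())]
        H2 returns [[(38, ())]]
      branch[1] choose=1:
        H0 returns (37, ())
        H1 returns [(37, ())]
        H2 returns [[(37, ())]]
  branch[1] choose=3:
    choose[2, 1] @ H2
      branch[0] choose=2:
        H0 returns (50, ())
        H1 returns [(50, ())]
        H2 returns [[(50, ())]]
      branch[1] choose=1:
        H0 returns (49, ())
        H1 returns [(49, ())]
        H2 returns [[(49, ())]]
= [[(38, ())], [(37, ())], [(50, ())], [(49, ())]]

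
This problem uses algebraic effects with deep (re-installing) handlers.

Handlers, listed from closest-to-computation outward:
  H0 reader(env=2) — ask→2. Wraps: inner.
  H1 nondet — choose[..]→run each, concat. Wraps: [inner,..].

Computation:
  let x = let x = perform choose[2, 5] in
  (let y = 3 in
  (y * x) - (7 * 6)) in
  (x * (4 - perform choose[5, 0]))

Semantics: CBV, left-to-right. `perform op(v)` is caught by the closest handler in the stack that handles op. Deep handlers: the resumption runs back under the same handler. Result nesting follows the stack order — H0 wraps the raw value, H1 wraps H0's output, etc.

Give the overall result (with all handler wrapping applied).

Working:
choose[2, 5] @ H1
  branch[0] choose=2:
    choose[5, 0] @ H1
      branch[0] choose=5:
        H0 returns 36
        H1 returns [36]
      branch[1] choose=0:
        H0 returns -144
        H1 returns [-144]
  branch[1] choose=5:
    choose[5, 0] @ H1
      branch[0] choose=5:
        H0 returns 27
        H1 returns [27]
      branch[1] choose=0:
        H0 returns -108
        H1 returns [-108]
= [36, -144, 27, -108]

Answer: [36, -144, 27, -108]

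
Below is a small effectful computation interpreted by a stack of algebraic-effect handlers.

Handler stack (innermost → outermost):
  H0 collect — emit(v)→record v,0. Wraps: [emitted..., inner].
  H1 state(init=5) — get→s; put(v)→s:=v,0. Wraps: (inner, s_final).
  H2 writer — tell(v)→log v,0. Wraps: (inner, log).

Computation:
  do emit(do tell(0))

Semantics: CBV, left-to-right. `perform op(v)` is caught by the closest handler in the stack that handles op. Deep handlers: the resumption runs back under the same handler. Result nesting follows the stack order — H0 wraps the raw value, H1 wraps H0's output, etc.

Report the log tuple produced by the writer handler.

Answer: (0)

Step-by-step:
tell(0) @ H2 ⇒ log+=0
emit(0) @ H0 ⇒ out+=0
H0 returns [0, 0]
H1 returns ([0, 0], 5)
H2 returns (([0, 0], 5), (0))
= (([0, 0], 5), (0))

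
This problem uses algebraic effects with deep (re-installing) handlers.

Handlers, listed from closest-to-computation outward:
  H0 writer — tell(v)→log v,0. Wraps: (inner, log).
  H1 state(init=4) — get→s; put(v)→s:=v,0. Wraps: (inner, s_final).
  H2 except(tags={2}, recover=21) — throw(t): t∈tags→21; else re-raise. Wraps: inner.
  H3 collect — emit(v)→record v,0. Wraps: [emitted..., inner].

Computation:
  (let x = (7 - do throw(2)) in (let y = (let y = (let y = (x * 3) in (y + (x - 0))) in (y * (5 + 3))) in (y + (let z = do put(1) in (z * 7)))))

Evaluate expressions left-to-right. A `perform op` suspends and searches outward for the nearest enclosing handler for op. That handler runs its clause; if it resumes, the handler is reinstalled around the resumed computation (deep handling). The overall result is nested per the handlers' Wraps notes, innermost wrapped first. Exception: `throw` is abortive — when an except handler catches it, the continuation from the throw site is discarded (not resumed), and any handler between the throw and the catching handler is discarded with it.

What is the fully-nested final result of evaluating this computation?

Answer: [21]

Working:
throw(2) @ H2 caught ⇒ 21
H3 returns [21]
= [21]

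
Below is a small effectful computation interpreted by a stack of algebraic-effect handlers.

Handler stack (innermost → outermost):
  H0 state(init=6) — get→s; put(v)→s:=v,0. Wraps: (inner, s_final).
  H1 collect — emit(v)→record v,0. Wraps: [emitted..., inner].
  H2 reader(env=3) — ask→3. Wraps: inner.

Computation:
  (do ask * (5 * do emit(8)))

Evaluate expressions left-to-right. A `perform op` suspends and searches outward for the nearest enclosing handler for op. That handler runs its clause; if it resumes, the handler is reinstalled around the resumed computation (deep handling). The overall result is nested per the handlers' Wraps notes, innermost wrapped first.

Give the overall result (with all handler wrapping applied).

Step-by-step:
ask @ H2 ⇒ 3
emit(8) @ H1 ⇒ out+=8
H0 returns (0, 6)
H1 returns [8, (0, 6)]
H2 returns [8, (0, 6)]
= [8, (0, 6)]

Answer: [8, (0, 6)]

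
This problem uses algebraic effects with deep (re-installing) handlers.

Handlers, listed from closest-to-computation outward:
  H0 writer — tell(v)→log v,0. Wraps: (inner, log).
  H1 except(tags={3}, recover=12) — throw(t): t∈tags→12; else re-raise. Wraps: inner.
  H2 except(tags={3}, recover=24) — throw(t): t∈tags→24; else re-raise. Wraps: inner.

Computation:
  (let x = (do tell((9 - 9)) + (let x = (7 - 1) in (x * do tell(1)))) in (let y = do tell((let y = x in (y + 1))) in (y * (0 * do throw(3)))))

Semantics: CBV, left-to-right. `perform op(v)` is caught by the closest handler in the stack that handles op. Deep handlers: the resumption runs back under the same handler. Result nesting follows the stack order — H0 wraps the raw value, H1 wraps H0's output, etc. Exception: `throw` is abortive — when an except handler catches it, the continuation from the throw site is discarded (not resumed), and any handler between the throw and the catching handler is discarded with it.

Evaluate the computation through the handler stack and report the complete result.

Step-by-step:
tell(0) @ H0 ⇒ log+=0
tell(1) @ H0 ⇒ log+=1
tell(1) @ H0 ⇒ log+=1
throw(3) @ H1 caught ⇒ 12
H2 returns 12
= 12

Answer: 12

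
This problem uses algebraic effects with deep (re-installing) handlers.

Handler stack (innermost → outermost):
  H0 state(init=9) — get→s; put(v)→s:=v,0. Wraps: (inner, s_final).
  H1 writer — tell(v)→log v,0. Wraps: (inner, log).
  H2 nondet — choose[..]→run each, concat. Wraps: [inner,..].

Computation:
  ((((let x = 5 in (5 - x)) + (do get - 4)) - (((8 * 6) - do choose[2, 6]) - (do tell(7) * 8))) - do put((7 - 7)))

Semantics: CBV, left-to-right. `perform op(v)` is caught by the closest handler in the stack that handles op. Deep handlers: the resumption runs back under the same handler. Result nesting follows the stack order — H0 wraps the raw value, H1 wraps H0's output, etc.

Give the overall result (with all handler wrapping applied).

Answer: [((-41, 0), (7)), ((-37, 0), (7))]

Step-by-step:
get @ H0 ⇒ 9
choose[2, 6] @ H2
  branch[0] choose=2:
    tell(7) @ H1 ⇒ log+=7
    put(0) @ H0 ⇒ s:=0
    H0 returns (-41, 0)
    H1 returns ((-41, 0), (7))
    H2 returns [((-41, 0), (7))]
  branch[1] choose=6:
    tell(7) @ H1 ⇒ log+=7
    put(0) @ H0 ⇒ s:=0
    H0 returns (-37, 0)
    H1 returns ((-37, 0), (7))
    H2 returns [((-37, 0), (7))]
= [((-41, 0), (7)), ((-37, 0), (7))]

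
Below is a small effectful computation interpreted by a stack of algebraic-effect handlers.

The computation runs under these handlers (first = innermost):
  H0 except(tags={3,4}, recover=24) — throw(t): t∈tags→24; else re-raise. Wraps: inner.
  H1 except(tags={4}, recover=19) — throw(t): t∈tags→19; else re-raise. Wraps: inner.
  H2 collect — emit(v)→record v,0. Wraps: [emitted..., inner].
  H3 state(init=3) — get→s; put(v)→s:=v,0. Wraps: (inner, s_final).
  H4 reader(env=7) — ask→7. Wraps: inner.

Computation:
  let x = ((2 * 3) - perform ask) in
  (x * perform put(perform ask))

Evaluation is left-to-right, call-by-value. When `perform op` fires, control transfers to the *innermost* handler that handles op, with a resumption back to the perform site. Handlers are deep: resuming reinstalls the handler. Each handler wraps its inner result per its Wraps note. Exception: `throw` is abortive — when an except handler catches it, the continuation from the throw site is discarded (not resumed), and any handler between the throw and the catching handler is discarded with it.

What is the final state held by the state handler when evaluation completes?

Step-by-step:
ask @ H4 ⇒ 7
ask @ H4 ⇒ 7
put(7) @ H3 ⇒ s:=7
H0 returns 0
H1 returns 0
H2 returns [0]
H3 returns ([0], 7)
H4 returns ([0], 7)
= ([0], 7)

Answer: 7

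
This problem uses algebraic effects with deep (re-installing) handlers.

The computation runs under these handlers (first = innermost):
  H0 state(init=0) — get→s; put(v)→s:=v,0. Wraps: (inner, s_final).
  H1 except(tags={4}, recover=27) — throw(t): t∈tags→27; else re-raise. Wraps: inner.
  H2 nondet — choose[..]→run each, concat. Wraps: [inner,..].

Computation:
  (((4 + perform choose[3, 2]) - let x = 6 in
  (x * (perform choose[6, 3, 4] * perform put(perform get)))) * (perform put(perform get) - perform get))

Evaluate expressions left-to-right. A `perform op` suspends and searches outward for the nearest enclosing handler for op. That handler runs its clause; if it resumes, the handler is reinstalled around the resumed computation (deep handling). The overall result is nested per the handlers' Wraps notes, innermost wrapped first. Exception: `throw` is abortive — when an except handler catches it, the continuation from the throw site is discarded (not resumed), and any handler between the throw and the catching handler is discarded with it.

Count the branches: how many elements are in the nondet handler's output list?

Answer: 6

Working:
choose[3, 2] @ H2
  branch[0] choose=3:
    choose[6, 3, 4] @ H2
      branch[0] choose=6:
        get @ H0 ⇒ 0
        put(0) @ H0 ⇒ s:=0
        get @ H0 ⇒ 0
        put(0) @ H0 ⇒ s:=0
        get @ H0 ⇒ 0
        H0 returns (0, 0)
        H1 returns (0, 0)
        H2 returns [(0, 0)]
      branch[1] choose=3:
        get @ H0 ⇒ 0
        put(0) @ H0 ⇒ s:=0
        get @ H0 ⇒ 0
        put(0) @ H0 ⇒ s:=0
        get @ H0 ⇒ 0
        H0 returns (0, 0)
        H1 returns (0, 0)
        H2 returns [(0, 0)]
      branch[2] choose=4:
        get @ H0 ⇒ 0
        put(0) @ H0 ⇒ s:=0
        get @ H0 ⇒ 0
        put(0) @ H0 ⇒ s:=0
        get @ H0 ⇒ 0
        H0 returns (0, 0)
        H1 returns (0, 0)
        H2 returns [(0, 0)]
  branch[1] choose=2:
    choose[6, 3, 4] @ H2
      branch[0] choose=6:
        get @ H0 ⇒ 0
        put(0) @ H0 ⇒ s:=0
        get @ H0 ⇒ 0
        put(0) @ H0 ⇒ s:=0
        get @ H0 ⇒ 0
        H0 returns (0, 0)
        H1 returns (0, 0)
        H2 returns [(0, 0)]
      branch[1] choose=3:
        get @ H0 ⇒ 0
        put(0) @ H0 ⇒ s:=0
        get @ H0 ⇒ 0
        put(0) @ H0 ⇒ s:=0
        get @ H0 ⇒ 0
        H0 returns (0, 0)
        H1 returns (0, 0)
        H2 returns [(0, 0)]
      branch[2] choose=4:
        get @ H0 ⇒ 0
        put(0) @ H0 ⇒ s:=0
        get @ H0 ⇒ 0
        put(0) @ H0 ⇒ s:=0
        get @ H0 ⇒ 0
        H0 returns (0, 0)
        H1 returns (0, 0)
        H2 returns [(0, 0)]
= [(0, 0), (0, 0), (0, 0), (0, 0), (0, 0), (0, 0)]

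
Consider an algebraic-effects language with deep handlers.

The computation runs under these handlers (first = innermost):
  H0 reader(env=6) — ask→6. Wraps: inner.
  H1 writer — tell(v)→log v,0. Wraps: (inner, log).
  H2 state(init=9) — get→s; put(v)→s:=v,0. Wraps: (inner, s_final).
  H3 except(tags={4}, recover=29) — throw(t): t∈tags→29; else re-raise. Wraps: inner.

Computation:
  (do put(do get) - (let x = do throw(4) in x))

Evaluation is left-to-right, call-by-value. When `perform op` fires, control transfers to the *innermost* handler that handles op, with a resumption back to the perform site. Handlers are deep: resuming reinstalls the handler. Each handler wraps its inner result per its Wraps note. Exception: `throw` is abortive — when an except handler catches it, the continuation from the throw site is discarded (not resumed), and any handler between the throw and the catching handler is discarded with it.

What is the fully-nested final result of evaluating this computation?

Answer: 29

Step-by-step:
get @ H2 ⇒ 9
put(9) @ H2 ⇒ s:=9
throw(4) @ H3 caught ⇒ 29
= 29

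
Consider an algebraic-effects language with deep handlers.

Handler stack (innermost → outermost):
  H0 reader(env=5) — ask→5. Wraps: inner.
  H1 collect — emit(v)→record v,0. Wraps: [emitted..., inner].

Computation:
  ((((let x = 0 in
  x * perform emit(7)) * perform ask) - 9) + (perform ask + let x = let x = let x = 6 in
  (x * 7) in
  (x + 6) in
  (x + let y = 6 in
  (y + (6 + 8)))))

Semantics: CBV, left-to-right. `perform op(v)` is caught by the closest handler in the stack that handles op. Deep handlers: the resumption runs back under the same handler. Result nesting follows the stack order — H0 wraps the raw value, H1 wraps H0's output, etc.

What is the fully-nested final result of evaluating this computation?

Answer: [7, 64]

Evaluation trace:
emit(7) @ H1 ⇒ out+=7
ask @ H0 ⇒ 5
ask @ H0 ⇒ 5
H0 returns 64
H1 returns [7, 64]
= [7, 64]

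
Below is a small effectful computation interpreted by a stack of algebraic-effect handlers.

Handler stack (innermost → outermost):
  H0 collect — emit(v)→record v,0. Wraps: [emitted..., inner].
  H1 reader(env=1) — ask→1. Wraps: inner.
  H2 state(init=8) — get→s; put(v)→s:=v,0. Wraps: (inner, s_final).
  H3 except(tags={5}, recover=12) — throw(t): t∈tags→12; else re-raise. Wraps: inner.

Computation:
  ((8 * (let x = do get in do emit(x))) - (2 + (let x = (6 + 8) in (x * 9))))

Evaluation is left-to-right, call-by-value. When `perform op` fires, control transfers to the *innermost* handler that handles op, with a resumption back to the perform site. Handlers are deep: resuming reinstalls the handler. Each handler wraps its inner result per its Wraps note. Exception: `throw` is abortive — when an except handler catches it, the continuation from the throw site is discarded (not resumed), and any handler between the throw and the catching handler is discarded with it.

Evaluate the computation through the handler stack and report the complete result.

Answer: ([8, -128], 8)

Evaluation trace:
get @ H2 ⇒ 8
emit(8) @ H0 ⇒ out+=8
H0 returns [8, -128]
H1 returns [8, -128]
H2 returns ([8, -128], 8)
H3 returns ([8, -128], 8)
= ([8, -128], 8)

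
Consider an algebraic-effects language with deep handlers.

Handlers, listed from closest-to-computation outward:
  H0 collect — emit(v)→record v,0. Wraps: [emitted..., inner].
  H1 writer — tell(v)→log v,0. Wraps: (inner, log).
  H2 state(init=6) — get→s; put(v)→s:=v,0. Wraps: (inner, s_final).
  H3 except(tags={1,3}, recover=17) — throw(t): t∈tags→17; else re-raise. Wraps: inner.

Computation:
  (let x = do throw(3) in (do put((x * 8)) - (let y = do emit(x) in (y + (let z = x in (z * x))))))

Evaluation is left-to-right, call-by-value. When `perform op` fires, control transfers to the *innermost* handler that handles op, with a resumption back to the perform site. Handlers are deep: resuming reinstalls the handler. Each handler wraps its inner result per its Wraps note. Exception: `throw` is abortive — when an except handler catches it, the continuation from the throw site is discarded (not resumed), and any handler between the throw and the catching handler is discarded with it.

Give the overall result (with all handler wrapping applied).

Working:
throw(3) @ H3 caught ⇒ 17
= 17

Answer: 17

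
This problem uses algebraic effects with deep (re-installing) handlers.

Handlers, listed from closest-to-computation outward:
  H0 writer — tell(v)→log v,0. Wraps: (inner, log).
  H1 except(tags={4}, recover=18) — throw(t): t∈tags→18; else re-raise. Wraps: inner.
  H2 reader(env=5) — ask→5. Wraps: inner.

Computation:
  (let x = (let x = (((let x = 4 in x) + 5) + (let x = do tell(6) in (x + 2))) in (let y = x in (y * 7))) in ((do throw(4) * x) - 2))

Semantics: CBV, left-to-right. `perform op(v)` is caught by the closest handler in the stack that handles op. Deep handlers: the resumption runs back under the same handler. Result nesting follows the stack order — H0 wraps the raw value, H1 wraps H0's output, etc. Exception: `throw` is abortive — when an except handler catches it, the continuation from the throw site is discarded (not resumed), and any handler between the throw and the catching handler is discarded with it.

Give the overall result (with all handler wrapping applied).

Answer: 18

Working:
tell(6) @ H0 ⇒ log+=6
throw(4) @ H1 caught ⇒ 18
H2 returns 18
= 18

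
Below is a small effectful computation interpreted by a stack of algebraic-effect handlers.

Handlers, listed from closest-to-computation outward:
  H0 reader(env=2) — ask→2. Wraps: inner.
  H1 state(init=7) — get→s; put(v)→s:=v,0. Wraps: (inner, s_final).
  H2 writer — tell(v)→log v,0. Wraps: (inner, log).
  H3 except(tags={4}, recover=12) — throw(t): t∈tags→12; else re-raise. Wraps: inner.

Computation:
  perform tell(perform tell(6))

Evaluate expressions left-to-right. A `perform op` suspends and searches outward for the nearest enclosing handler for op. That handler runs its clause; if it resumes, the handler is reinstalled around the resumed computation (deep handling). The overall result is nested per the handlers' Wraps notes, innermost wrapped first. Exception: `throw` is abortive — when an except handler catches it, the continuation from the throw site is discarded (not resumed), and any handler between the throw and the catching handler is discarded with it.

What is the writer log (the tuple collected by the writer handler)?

Answer: (6, 0)

Working:
tell(6) @ H2 ⇒ log+=6
tell(0) @ H2 ⇒ log+=0
H0 returns 0
H1 returns (0, 7)
H2 returns ((0, 7), (6, 0))
H3 returns ((0, 7), (6, 0))
= ((0, 7), (6, 0))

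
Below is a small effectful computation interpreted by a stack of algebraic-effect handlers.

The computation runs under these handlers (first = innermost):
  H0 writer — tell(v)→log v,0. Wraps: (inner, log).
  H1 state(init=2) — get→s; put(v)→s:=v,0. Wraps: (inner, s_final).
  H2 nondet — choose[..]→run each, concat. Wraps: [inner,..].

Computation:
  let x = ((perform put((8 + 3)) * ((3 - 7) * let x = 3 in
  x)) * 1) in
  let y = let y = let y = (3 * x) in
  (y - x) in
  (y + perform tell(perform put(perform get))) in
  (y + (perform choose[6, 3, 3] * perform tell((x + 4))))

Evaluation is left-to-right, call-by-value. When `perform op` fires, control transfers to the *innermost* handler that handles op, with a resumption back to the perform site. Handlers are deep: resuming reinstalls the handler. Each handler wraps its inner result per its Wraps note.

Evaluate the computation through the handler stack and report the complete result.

Answer: [((0, (0, 4)), 11), ((0, (0, 4)), 11), ((0, (0, 4)), 11)]

Evaluation trace:
put(11) @ H1 ⇒ s:=11
get @ H1 ⇒ 11
put(11) @ H1 ⇒ s:=11
tell(0) @ H0 ⇒ log+=0
choose[6, 3, 3] @ H2
  branch[0] choose=6:
    tell(4) @ H0 ⇒ log+=4
    H0 returns (0, (0, 4))
    H1 returns ((0, (0, 4)), 11)
    H2 returns [((0, (0, 4)), 11)]
  branch[1] choose=3:
    tell(4) @ H0 ⇒ log+=4
    H0 returns (0, (0, 4))
    H1 returns ((0, (0, 4)), 11)
    H2 returns [((0, (0, 4)), 11)]
  branch[2] choose=3:
    tell(4) @ H0 ⇒ log+=4
    H0 returns (0, (0, 4))
    H1 returns ((0, (0, 4)), 11)
    H2 returns [((0, (0, 4)), 11)]
= [((0, (0, 4)), 11), ((0, (0, 4)), 11), ((0, (0, 4)), 11)]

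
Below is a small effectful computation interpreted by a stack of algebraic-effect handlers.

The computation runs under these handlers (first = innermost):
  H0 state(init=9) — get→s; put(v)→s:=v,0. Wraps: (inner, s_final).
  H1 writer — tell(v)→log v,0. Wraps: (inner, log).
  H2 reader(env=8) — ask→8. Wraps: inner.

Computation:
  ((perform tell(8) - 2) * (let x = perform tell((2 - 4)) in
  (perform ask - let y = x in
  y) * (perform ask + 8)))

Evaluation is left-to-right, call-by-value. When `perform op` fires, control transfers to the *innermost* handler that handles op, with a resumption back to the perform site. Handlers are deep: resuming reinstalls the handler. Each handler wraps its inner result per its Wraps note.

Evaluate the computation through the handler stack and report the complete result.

Answer: ((-256, 9), (8, -2))

Working:
tell(8) @ H1 ⇒ log+=8
tell(-2) @ H1 ⇒ log+=-2
ask @ H2 ⇒ 8
ask @ H2 ⇒ 8
H0 returns (-256, 9)
H1 returns ((-256, 9), (8, -2))
H2 returns ((-256, 9), (8, -2))
= ((-256, 9), (8, -2))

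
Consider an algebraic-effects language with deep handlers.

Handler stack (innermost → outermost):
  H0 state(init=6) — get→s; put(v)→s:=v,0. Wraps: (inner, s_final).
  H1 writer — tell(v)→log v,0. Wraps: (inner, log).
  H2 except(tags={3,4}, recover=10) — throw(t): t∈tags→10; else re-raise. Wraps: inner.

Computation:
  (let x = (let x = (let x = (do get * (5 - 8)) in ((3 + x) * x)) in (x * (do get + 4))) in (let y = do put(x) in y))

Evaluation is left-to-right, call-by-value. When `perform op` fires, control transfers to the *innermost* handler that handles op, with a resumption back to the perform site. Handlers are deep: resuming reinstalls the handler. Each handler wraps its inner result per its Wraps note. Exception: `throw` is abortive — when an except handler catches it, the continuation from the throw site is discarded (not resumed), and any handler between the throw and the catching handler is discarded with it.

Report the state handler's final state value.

Step-by-step:
get @ H0 ⇒ 6
get @ H0 ⇒ 6
put(2700) @ H0 ⇒ s:=2700
H0 returns (0, 2700)
H1 returns ((0, 2700), ())
H2 returns ((0, 2700), ())
= ((0, 2700), ())

Answer: 2700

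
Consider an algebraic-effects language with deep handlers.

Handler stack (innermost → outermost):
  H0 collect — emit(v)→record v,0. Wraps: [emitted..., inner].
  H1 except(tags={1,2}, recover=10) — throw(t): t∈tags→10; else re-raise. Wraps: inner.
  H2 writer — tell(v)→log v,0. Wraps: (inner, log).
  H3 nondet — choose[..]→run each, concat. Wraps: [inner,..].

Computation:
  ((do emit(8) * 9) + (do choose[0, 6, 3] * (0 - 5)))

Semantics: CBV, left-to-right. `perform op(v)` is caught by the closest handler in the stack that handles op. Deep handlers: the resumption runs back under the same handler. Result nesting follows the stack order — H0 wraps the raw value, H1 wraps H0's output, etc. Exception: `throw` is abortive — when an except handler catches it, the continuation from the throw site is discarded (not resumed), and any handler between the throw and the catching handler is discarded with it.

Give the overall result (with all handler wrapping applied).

Answer: [([8, 0], ()), ([8, -30], ()), ([8, -15], ())]

Step-by-step:
emit(8) @ H0 ⇒ out+=8
choose[0, 6, 3] @ H3
  branch[0] choose=0:
    H0 returns [8, 0]
    H1 returns [8, 0]
    H2 returns ([8, 0], ())
    H3 returns [([8, 0], ())]
  branch[1] choose=6:
    H0 returns [8, -30]
    H1 returns [8, -30]
    H2 returns ([8, -30], ())
    H3 returns [([8, -30], ())]
  branch[2] choose=3:
    H0 returns [8, -15]
    H1 returns [8, -15]
    H2 returns ([8, -15], ())
    H3 returns [([8, -15], ())]
= [([8, 0], ()), ([8, -30], ()), ([8, -15], ())]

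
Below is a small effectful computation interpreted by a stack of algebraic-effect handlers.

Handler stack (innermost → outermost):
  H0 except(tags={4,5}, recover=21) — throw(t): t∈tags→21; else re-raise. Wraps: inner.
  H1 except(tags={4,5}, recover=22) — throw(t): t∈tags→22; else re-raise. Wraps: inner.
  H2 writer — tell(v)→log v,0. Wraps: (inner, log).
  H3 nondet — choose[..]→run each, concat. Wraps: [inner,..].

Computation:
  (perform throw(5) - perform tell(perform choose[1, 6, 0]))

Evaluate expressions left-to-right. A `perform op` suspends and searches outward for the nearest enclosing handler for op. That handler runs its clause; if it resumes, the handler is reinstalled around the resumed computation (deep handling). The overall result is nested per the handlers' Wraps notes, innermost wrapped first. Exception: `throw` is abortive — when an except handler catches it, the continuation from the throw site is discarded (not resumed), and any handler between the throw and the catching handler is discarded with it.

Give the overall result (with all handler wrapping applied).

Answer: [(21, ())]

Step-by-step:
throw(5) @ H0 caught ⇒ 21
H1 returns 21
H2 returns (21, ())
H3 returns [(21, ())]
= [(21, ())]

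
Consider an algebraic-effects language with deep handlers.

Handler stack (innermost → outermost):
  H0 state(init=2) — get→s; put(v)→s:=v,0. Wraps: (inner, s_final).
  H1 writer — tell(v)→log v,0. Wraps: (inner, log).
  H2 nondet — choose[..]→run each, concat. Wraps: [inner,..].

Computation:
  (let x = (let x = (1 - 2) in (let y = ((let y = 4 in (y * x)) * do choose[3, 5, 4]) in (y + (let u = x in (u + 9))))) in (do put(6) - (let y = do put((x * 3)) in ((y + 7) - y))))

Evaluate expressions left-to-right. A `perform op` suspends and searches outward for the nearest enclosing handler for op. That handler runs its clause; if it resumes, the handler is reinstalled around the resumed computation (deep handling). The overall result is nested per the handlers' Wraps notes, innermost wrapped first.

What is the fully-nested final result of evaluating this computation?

Evaluation trace:
choose[3, 5, 4] @ H2
  branch[0] choose=3:
    put(6) @ H0 ⇒ s:=6
    put(-12) @ H0 ⇒ s:=-12
    H0 returns (-7, -12)
    H1 returns ((-7, -12), ())
    H2 returns [((-7, -12), ())]
  branch[1] choose=5:
    put(6) @ H0 ⇒ s:=6
    put(-36) @ H0 ⇒ s:=-36
    H0 returns (-7, -36)
    H1 returns ((-7, -36), ())
    H2 returns [((-7, -36), ())]
  branch[2] choose=4:
    put(6) @ H0 ⇒ s:=6
    put(-24) @ H0 ⇒ s:=-24
    H0 returns (-7, -24)
    H1 returns ((-7, -24), ())
    H2 returns [((-7, -24), ())]
= [((-7, -12), ()), ((-7, -36), ()), ((-7, -24), ())]

Answer: [((-7, -12), ()), ((-7, -36), ()), ((-7, -24), ())]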